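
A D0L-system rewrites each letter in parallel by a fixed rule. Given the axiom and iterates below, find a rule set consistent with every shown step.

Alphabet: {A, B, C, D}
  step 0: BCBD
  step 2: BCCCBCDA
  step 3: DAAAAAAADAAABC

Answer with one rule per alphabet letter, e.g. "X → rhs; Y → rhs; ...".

  step 2 ⇒ step 3: BCCCBCDA ⇒ DA·AA·AA·AA·DA·AA·B·C
    A ↦ C
    B ↦ DA
    C ↦ AA
    D ↦ B

A->C, B->DA, C->AA, D->B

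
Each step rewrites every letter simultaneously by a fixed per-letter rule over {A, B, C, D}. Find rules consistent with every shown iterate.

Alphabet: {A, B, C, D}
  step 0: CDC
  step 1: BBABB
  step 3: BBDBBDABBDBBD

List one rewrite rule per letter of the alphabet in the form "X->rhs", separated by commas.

A->D, B->CA, C->BB, D->A

  step 0 ⇒ step 1: CDC ⇒ BB·A·BB
    C ↦ BB
    D ↦ A
    A ↦ D  (constrained at step 1)
    B ↦ CA  (constrained at step 1)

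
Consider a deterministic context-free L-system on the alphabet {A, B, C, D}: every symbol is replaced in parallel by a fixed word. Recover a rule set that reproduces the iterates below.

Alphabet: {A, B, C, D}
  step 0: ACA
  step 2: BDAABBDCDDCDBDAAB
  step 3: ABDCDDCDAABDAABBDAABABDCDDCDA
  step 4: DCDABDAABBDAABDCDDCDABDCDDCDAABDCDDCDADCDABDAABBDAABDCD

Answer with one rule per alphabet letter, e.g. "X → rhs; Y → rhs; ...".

A->DCD, B->A, C->DAA, D->B

  step 3 ⇒ step 4: ABDCDDCDAABDAABBDAABABDCDDCDA ⇒ DCD·A·B·DAA·B·B·DAA·B·DCD·DCD·A·B·DCD·DCD·A·A·B·DCD·DCD·A·DCD·A·B·DAA·B·B·DAA·B·DCD
    A ↦ DCD
    B ↦ A
    C ↦ DAA
    D ↦ B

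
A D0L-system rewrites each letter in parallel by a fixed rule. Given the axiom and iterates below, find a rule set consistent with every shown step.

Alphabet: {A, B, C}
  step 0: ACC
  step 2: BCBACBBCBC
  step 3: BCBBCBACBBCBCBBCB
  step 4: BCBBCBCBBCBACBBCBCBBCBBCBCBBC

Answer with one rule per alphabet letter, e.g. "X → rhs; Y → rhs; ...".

A->BAC, B->BC, C->B

  step 3 ⇒ step 4: BCBBCBACBBCBCBBCB ⇒ BC·B·BC·BC·B·BC·BAC·B·BC·BC·B·BC·B·BC·BC·B·BC
    A ↦ BAC
    B ↦ BC
    C ↦ B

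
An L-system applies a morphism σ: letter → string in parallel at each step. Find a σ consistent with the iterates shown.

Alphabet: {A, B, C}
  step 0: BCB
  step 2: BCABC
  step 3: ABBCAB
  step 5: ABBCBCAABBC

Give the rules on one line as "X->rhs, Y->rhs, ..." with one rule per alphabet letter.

  step 2 ⇒ step 3: BCABC ⇒ A·B·BC·A·B
    A ↦ BC
    B ↦ A
    C ↦ B

A->BC, B->A, C->B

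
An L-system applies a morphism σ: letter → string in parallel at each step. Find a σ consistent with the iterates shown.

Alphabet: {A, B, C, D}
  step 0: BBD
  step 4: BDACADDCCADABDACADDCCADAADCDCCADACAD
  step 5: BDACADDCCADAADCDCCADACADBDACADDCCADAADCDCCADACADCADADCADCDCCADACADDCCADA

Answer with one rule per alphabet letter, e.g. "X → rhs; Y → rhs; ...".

A->CAD, B->BD, C->DC, D->A

  step 4 ⇒ step 5: BDACADDCCADABDACADDCCADAADCDCCADACAD ⇒ BD·A·CAD·DC·CAD·A·A·DC·DC·CAD·A·CAD·BD·A·CAD·DC·CAD·A·A·DC·DC·CAD·A·CAD·CAD·A·DC·A·DC·DC·CAD·A·CAD·DC·CAD·A
    A ↦ CAD
    B ↦ BD
    C ↦ DC
    D ↦ A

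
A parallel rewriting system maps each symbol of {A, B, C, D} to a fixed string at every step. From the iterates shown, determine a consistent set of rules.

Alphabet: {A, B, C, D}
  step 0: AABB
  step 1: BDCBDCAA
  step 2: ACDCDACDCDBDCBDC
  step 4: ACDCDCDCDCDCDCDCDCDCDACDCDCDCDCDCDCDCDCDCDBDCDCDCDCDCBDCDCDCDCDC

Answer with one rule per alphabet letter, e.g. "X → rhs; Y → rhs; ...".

  step 1 ⇒ step 2: BDCBDCAA ⇒ A·C·DCD·A·C·DCD·BDC·BDC
    A ↦ BDC
    B ↦ A
    C ↦ DCD
    D ↦ C

A->BDC, B->A, C->DCD, D->C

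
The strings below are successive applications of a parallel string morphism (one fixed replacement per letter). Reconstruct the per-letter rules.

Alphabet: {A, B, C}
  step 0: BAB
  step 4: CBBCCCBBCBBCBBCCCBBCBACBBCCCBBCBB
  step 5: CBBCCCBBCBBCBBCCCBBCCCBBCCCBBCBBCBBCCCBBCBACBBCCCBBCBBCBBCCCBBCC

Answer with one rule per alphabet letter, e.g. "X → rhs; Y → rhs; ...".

A->BA, B->C, C->CBB

  step 4 ⇒ step 5: CBBCCCBBCBBCBBCCCBBCBACBBCCCBBCBB ⇒ CBB·C·C·CBB·CBB·CBB·C·C·CBB·C·C·CBB·C·C·CBB·CBB·CBB·C·C·CBB·C·BA·CBB·C·C·CBB·CBB·CBB·C·C·CBB·C·C
    A ↦ BA
    B ↦ C
    C ↦ CBB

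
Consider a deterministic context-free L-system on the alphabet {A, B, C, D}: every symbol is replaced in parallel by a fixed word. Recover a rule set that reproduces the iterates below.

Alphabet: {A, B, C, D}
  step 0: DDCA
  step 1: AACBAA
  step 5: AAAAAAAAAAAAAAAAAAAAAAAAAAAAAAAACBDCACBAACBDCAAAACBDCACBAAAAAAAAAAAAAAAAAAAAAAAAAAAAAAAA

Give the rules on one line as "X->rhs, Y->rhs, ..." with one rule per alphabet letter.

  step 0 ⇒ step 1: DDCA ⇒ A·A·CB·AA
    A ↦ AA
    C ↦ CB
    D ↦ A
    B ↦ DC  (constrained at step 1)

A->AA, B->DC, C->CB, D->A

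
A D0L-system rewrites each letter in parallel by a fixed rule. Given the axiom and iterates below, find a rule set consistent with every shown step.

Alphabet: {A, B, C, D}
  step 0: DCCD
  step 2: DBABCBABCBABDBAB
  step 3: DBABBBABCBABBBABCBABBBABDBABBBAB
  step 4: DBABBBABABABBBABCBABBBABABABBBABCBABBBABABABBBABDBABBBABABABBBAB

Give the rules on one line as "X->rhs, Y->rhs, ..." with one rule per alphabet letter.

  step 3 ⇒ step 4: DBABBBABCBABBBABCBABBBABDBABBBAB ⇒ DB·AB·BB·AB·AB·AB·BB·AB·CB·AB·BB·AB·AB·AB·BB·AB·CB·AB·BB·AB·AB·AB·BB·AB·DB·AB·BB·AB·AB·AB·BB·AB
    A ↦ BB
    B ↦ AB
    C ↦ CB
    D ↦ DB

A->BB, B->AB, C->CB, D->DB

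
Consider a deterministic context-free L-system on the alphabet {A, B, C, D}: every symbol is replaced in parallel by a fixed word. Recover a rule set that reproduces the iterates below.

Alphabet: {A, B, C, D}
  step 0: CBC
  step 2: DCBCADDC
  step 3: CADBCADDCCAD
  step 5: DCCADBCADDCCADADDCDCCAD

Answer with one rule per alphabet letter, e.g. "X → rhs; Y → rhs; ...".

A->D, B->BC, C->AD, D->C

  step 2 ⇒ step 3: DCBCADDC ⇒ C·AD·BC·AD·D·C·C·AD
    A ↦ D
    B ↦ BC
    C ↦ AD
    D ↦ C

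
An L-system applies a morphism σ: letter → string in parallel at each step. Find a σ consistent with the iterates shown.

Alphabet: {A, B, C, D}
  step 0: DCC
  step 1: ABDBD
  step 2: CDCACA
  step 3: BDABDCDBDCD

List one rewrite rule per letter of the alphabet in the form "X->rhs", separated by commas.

A->CD, B->C, C->BD, D->A

  step 2 ⇒ step 3: CDCACA ⇒ BD·A·BD·CD·BD·CD
    A ↦ CD
    C ↦ BD
    D ↦ A
  step 1 ⇒ step 2: ABDBD ⇒ CD·C·A·C·A
    B ↦ C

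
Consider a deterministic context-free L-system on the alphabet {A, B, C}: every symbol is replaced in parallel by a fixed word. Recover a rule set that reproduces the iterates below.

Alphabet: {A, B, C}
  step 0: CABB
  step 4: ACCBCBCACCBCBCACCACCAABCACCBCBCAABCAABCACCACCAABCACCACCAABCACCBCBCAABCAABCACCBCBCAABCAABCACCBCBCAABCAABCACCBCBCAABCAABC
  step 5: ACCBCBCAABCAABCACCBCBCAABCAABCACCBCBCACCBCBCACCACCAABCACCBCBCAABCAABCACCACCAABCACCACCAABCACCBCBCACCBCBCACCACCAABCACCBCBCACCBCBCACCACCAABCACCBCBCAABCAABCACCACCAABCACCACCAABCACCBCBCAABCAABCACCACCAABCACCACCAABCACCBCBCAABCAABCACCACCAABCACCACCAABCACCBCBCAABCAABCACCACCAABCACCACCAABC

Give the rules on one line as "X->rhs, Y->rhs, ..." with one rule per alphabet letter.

A->ACC, B->AA, C->BC

  step 4 ⇒ step 5: ACCBCBCACCBCBCACCACCAABCACCBCBCAABCAABCACCACCAABCACCACCAABCACCBCBCAABCAABCACCBCBCAABCAABCACCBCBCAABCAABCACCBCBCAABCAABC ⇒ ACC·BC·BC·AA·BC·AA·BC·ACC·BC·BC·AA·BC·AA·BC·ACC·BC·BC·ACC·BC·BC·ACC·ACC·AA·BC·ACC·BC·BC·AA·BC·AA·BC·ACC·ACC·AA·BC·ACC·ACC·AA·BC·ACC·BC·BC·ACC·BC·BC·ACC·ACC·AA·BC·ACC·BC·BC·ACC·BC·BC·ACC·ACC·AA·BC·ACC·BC·BC·AA·BC·AA·BC·ACC·ACC·AA·BC·ACC·ACC·AA·BC·ACC·BC·BC·AA·BC·AA·BC·ACC·ACC·AA·BC·ACC·ACC·AA·BC·ACC·BC·BC·AA·BC·AA·BC·ACC·ACC·AA·BC·ACC·ACC·AA·BC·ACC·BC·BC·AA·BC·AA·BC·ACC·ACC·AA·BC·ACC·ACC·AA·BC
    A ↦ ACC
    B ↦ AA
    C ↦ BC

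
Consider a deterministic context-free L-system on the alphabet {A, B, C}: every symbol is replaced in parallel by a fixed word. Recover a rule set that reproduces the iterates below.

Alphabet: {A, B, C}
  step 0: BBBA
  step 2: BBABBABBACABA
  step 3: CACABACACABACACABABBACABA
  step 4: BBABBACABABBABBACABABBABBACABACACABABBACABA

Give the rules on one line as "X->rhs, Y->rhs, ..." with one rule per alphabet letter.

A->BA, B->CA, C->B

  step 3 ⇒ step 4: CACABACACABACACABABBACABA ⇒ B·BA·B·BA·CA·BA·B·BA·B·BA·CA·BA·B·BA·B·BA·CA·BA·CA·CA·BA·B·BA·CA·BA
    A ↦ BA
    B ↦ CA
    C ↦ B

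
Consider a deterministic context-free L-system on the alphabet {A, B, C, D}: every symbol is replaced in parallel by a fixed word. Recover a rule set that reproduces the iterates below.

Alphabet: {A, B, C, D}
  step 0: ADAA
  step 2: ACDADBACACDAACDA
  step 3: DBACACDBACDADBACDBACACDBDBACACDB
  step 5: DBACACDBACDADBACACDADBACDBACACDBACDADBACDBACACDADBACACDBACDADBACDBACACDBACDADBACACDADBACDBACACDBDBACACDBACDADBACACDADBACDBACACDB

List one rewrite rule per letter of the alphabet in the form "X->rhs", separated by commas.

A->DB, B->DA, C->AC, D->AC

  step 2 ⇒ step 3: ACDADBACACDAACDA ⇒ DB·AC·AC·DB·AC·DA·DB·AC·DB·AC·AC·DB·DB·AC·AC·DB
    A ↦ DB
    B ↦ DA
    C ↦ AC
    D ↦ AC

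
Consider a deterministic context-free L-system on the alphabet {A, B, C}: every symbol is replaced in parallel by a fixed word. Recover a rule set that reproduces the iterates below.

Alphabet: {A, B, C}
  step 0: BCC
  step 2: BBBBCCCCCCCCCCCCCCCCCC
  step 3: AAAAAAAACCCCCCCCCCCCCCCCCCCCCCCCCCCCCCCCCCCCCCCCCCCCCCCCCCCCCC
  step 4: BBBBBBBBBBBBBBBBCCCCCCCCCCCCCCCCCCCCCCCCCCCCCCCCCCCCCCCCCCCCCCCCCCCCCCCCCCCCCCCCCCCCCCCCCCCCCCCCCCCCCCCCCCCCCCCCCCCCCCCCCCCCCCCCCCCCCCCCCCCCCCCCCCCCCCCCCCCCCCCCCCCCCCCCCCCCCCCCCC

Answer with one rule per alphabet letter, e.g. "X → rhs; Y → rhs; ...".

A->BB, B->AA, C->CCC

  step 3 ⇒ step 4: AAAAAAAACCCCCCCCCCCCCCCCCCCCCCCCCCCCCCCCCCCCCCCCCCCCCCCCCCCCCC ⇒ BB·BB·BB·BB·BB·BB·BB·BB·CCC·CCC·CCC·CCC·CCC·CCC·CCC·CCC·CCC·CCC·CCC·CCC·CCC·CCC·CCC·CCC·CCC·CCC·CCC·CCC·CCC·CCC·CCC·CCC·CCC·CCC·CCC·CCC·CCC·CCC·CCC·CCC·CCC·CCC·CCC·CCC·CCC·CCC·CCC·CCC·CCC·CCC·CCC·CCC·CCC·CCC·CCC·CCC·CCC·CCC·CCC·CCC·CCC·CCC
    A ↦ BB
    C ↦ CCC
  step 2 ⇒ step 3: BBBBCCCCCCCCCCCCCCCCCC ⇒ AA·AA·AA·AA·CCC·CCC·CCC·CCC·CCC·CCC·CCC·CCC·CCC·CCC·CCC·CCC·CCC·CCC·CCC·CCC·CCC·CCC
    B ↦ AA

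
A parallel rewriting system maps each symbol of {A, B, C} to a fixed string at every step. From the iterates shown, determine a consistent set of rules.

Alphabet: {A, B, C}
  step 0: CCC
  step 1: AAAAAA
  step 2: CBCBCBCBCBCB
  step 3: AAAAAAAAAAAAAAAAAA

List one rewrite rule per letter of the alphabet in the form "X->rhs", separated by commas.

A->CB, B->A, C->AA

  step 2 ⇒ step 3: CBCBCBCBCBCB ⇒ AA·A·AA·A·AA·A·AA·A·AA·A·AA·A
    B ↦ A
    C ↦ AA
  step 1 ⇒ step 2: AAAAAA ⇒ CB·CB·CB·CB·CB·CB
    A ↦ CB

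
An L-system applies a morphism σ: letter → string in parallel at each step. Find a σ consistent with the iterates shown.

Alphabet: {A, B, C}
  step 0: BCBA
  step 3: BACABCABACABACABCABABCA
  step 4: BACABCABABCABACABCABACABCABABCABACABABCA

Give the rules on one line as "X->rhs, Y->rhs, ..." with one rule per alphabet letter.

A->CA, B->BA, C->B

  step 3 ⇒ step 4: BACABCABACABACABCABABCA ⇒ BA·CA·B·CA·BA·B·CA·BA·CA·B·CA·BA·CA·B·CA·BA·B·CA·BA·CA·BA·B·CA
    A ↦ CA
    B ↦ BA
    C ↦ B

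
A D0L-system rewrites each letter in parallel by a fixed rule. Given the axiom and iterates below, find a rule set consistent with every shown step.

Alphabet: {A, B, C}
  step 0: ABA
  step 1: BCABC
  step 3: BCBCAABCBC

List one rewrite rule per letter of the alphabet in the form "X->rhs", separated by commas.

  step 0 ⇒ step 1: ABA ⇒ BC·A·BC
    A ↦ BC
    B ↦ A
    C ↦ A  (constrained at step 1)

A->BC, B->A, C->A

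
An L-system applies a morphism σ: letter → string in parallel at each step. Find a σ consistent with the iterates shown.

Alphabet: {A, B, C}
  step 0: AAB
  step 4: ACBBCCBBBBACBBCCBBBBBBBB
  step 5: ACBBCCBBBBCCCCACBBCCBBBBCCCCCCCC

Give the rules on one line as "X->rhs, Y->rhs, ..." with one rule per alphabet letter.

A->AC, B->C, C->BB

  step 4 ⇒ step 5: ACBBCCBBBBACBBCCBBBBBBBB ⇒ AC·BB·C·C·BB·BB·C·C·C·C·AC·BB·C·C·BB·BB·C·C·C·C·C·C·C·C
    A ↦ AC
    B ↦ C
    C ↦ BB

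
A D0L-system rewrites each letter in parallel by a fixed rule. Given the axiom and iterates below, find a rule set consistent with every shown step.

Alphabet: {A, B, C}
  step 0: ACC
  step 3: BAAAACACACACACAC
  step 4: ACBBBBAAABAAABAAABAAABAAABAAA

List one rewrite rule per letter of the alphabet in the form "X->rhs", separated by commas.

A->B, B->AC, C->AAA

  step 3 ⇒ step 4: BAAAACACACACACAC ⇒ AC·B·B·B·B·AAA·B·AAA·B·AAA·B·AAA·B·AAA·B·AAA
    A ↦ B
    B ↦ AC
    C ↦ AAA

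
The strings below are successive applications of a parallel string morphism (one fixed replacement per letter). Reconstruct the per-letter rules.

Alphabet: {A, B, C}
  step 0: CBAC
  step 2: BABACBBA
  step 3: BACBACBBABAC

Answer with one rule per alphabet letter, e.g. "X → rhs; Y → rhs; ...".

  step 2 ⇒ step 3: BABACBBA ⇒ BA·C·BA·C·B·BA·BA·C
    A ↦ C
    B ↦ BA
    C ↦ B

A->C, B->BA, C->B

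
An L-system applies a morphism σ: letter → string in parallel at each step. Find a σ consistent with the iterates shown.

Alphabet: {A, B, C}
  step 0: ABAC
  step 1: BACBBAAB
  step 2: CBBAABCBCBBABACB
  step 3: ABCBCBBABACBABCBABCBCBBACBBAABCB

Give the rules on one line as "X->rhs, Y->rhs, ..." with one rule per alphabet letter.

  step 2 ⇒ step 3: CBBAABCBCBBABACB ⇒ AB·CB·CB·BA·BA·CB·AB·CB·AB·CB·CB·BA·CB·BA·AB·CB
    A ↦ BA
    B ↦ CB
    C ↦ AB

A->BA, B->CB, C->AB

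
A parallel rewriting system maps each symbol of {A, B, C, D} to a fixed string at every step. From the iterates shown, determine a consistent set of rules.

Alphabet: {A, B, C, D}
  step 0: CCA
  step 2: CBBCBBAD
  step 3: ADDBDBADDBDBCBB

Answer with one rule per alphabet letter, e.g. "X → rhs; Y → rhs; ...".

  step 2 ⇒ step 3: CBBCBBAD ⇒ AD·DB·DB·AD·DB·DB·C·BB
    A ↦ C
    B ↦ DB
    C ↦ AD
    D ↦ BB

A->C, B->DB, C->AD, D->BB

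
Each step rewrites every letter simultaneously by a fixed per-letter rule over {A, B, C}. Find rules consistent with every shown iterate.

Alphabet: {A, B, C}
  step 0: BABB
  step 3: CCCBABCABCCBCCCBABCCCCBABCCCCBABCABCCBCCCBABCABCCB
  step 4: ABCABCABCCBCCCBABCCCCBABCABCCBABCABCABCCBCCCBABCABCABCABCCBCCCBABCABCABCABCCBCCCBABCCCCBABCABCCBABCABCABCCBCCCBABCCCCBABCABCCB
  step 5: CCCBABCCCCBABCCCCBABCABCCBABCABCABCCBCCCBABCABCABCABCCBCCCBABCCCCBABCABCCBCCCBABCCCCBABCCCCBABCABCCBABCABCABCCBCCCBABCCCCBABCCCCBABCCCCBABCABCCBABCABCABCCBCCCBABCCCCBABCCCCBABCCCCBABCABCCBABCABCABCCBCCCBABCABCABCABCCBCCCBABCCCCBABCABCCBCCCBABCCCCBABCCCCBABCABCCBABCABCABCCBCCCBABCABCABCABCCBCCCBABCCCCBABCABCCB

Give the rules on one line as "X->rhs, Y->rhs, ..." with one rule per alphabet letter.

A->CC, B->CB, C->ABC

  step 4 ⇒ step 5: ABCABCABCCBCCCBABCCCCBABCABCCBABCABCABCCBCCCBABCABCABCABCCBCCCBABCABCABCABCCBCCCBABCCCCBABCABCCBABCABCABCCBCCCBABCCCCBABCABCCB ⇒ CC·CB·ABC·CC·CB·ABC·CC·CB·ABC·ABC·CB·ABC·ABC·ABC·CB·CC·CB·ABC·ABC·ABC·ABC·CB·CC·CB·ABC·CC·CB·ABC·ABC·CB·CC·CB·ABC·CC·CB·ABC·CC·CB·ABC·ABC·CB·ABC·ABC·ABC·CB·CC·CB·ABC·CC·CB·ABC·CC·CB·ABC·CC·CB·ABC·ABC·CB·ABC·ABC·ABC·CB·CC·CB·ABC·CC·CB·ABC·CC·CB·ABC·CC·CB·ABC·ABC·CB·ABC·ABC·ABC·CB·CC·CB·ABC·ABC·ABC·ABC·CB·CC·CB·ABC·CC·CB·ABC·ABC·CB·CC·CB·ABC·CC·CB·ABC·CC·CB·ABC·ABC·CB·ABC·ABC·ABC·CB·CC·CB·ABC·ABC·ABC·ABC·CB·CC·CB·ABC·CC·CB·ABC·ABC·CB
    A ↦ CC
    B ↦ CB
    C ↦ ABC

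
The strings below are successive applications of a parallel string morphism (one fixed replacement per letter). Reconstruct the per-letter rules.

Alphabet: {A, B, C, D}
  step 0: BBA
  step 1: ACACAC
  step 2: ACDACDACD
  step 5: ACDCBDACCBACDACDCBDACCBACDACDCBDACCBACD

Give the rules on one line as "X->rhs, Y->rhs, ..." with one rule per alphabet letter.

A->AC, B->AC, C->D, D->CB

  step 1 ⇒ step 2: ACACAC ⇒ AC·D·AC·D·AC·D
    A ↦ AC
    C ↦ D
  step 0 ⇒ step 1: BBA ⇒ AC·AC·AC
    B ↦ AC
    D ↦ CB  (constrained at step 2)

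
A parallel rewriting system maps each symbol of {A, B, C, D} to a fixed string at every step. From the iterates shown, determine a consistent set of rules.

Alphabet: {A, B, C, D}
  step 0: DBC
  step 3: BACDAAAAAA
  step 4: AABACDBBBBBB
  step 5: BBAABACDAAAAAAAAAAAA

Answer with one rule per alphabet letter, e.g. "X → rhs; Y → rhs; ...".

A->B, B->AA, C->A, D->CD

  step 4 ⇒ step 5: AABACDBBBBBB ⇒ B·B·AA·B·A·CD·AA·AA·AA·AA·AA·AA
    A ↦ B
    B ↦ AA
    C ↦ A
    D ↦ CD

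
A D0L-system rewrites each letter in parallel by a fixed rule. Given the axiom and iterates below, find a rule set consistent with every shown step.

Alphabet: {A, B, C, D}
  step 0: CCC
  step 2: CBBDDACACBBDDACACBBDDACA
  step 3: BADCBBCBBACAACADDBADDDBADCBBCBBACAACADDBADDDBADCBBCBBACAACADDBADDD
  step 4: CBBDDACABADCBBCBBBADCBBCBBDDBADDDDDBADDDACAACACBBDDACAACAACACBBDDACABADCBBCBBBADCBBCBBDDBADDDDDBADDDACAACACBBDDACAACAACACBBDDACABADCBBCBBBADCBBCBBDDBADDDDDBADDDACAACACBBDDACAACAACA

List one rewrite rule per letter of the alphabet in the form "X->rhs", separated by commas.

A->DD, B->CBB, C->BAD, D->ACA

  step 3 ⇒ step 4: BADCBBCBBACAACADDBADDDBADCBBCBBACAACADDBADDDBADCBBCBBACAACADDBADDD ⇒ CBB·DD·ACA·BAD·CBB·CBB·BAD·CBB·CBB·DD·BAD·DD·DD·BAD·DD·ACA·ACA·CBB·DD·ACA·ACA·ACA·CBB·DD·ACA·BAD·CBB·CBB·BAD·CBB·CBB·DD·BAD·DD·DD·BAD·DD·ACA·ACA·CBB·DD·ACA·ACA·ACA·CBB·DD·ACA·BAD·CBB·CBB·BAD·CBB·CBB·DD·BAD·DD·DD·BAD·DD·ACA·ACA·CBB·DD·ACA·ACA·ACA
    A ↦ DD
    B ↦ CBB
    C ↦ BAD
    D ↦ ACA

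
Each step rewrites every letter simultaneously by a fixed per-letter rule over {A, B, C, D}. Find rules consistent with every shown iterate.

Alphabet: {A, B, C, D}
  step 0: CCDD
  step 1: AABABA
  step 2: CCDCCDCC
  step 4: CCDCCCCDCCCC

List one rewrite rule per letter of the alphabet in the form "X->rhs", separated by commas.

  step 1 ⇒ step 2: AABABA ⇒ C·C·DC·C·DC·C
    A ↦ C
    B ↦ DC
  step 0 ⇒ step 1: CCDD ⇒ A·A·BA·BA
    C ↦ A
  step 0 ⇒ step 1: CCDD ⇒ A·A·BA·BA
    D ↦ BA

A->C, B->DC, C->A, D->BA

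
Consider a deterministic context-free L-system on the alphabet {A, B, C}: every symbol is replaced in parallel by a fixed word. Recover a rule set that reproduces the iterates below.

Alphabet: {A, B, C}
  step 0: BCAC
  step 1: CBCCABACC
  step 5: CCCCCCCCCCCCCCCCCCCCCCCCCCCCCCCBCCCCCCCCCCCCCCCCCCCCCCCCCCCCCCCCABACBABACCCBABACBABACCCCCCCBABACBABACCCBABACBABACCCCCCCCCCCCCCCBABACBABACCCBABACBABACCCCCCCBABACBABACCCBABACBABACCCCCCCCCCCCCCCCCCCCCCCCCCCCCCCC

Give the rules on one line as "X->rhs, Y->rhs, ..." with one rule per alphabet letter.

  step 0 ⇒ step 1: BCAC ⇒ CB·CC·ABA·CC
    A ↦ ABA
    B ↦ CB
    C ↦ CC

A->ABA, B->CB, C->CC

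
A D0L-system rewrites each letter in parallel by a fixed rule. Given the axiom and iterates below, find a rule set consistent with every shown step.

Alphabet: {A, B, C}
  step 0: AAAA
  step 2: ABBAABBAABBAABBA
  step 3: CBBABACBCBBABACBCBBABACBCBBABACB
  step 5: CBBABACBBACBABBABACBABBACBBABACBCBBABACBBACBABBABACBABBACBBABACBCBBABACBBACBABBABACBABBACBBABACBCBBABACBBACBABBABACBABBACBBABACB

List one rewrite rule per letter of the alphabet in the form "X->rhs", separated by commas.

A->CB, B->BA, C->AB

  step 2 ⇒ step 3: ABBAABBAABBAABBA ⇒ CB·BA·BA·CB·CB·BA·BA·CB·CB·BA·BA·CB·CB·BA·BA·CB
    A ↦ CB
    B ↦ BA
    C ↦ AB  (constrained at step 3)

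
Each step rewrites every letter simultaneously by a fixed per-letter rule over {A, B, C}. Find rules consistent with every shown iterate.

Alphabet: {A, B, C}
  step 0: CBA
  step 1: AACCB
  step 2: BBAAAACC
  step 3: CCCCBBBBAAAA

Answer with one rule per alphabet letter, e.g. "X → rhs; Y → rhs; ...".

A->B, B->CC, C->AA

  step 2 ⇒ step 3: BBAAAACC ⇒ CC·CC·B·B·B·B·AA·AA
    A ↦ B
    B ↦ CC
    C ↦ AA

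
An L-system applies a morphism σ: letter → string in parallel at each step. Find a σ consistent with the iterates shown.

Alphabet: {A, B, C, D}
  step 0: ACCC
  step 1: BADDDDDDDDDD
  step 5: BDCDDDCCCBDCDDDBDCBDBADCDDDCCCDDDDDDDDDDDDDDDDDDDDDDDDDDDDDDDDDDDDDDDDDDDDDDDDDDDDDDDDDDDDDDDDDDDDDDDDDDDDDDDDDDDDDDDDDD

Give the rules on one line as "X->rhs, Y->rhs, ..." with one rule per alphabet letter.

  step 0 ⇒ step 1: ACCC ⇒ BAD·DDD·DDD·DDD
    A ↦ BAD
    C ↦ DDD
    B ↦ BD  (constrained at step 1)
    D ↦ C  (constrained at step 1)

A->BAD, B->BD, C->DDD, D->C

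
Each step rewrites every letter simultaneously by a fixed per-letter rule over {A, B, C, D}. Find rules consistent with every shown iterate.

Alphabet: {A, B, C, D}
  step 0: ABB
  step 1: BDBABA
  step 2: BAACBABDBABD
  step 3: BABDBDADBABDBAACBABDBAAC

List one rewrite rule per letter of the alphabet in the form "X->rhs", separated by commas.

  step 2 ⇒ step 3: BAACBABDBABD ⇒ BA·BD·BD·AD·BA·BD·BA·AC·BA·BD·BA·AC
    A ↦ BD
    B ↦ BA
    C ↦ AD
    D ↦ AC

A->BD, B->BA, C->AD, D->AC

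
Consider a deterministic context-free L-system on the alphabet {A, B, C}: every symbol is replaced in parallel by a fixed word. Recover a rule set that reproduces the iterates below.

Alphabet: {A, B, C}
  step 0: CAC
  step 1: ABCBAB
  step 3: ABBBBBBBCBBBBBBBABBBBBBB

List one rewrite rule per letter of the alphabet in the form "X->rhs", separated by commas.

A->CB, B->BB, C->AB

  step 0 ⇒ step 1: CAC ⇒ AB·CB·AB
    A ↦ CB
    C ↦ AB
    B ↦ BB  (constrained at step 1)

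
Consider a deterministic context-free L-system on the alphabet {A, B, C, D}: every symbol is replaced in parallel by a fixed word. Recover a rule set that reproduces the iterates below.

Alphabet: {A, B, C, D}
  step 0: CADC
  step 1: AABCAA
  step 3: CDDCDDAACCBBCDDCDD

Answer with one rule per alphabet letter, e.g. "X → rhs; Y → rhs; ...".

  step 0 ⇒ step 1: CADC ⇒ AA·B·C·AA
    A ↦ B
    C ↦ AA
    D ↦ C
    B ↦ CDD  (constrained at step 1)

A->B, B->CDD, C->AA, D->C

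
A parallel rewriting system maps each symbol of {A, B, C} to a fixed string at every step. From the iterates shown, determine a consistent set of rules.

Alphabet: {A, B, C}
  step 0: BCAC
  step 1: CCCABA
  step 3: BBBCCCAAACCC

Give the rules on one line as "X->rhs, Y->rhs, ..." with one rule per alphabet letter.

  step 0 ⇒ step 1: BCAC ⇒ CCC·A·B·A
    A ↦ B
    B ↦ CCC
    C ↦ A

A->B, B->CCC, C->A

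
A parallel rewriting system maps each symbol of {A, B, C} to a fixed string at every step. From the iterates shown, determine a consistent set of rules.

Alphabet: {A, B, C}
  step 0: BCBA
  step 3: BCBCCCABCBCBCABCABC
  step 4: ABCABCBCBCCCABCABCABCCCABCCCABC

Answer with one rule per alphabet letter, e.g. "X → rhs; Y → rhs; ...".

A->CC, B->A, C->BC

  step 3 ⇒ step 4: BCBCCCABCBCBCABCABC ⇒ A·BC·A·BC·BC·BC·CC·A·BC·A·BC·A·BC·CC·A·BC·CC·A·BC
    A ↦ CC
    B ↦ A
    C ↦ BC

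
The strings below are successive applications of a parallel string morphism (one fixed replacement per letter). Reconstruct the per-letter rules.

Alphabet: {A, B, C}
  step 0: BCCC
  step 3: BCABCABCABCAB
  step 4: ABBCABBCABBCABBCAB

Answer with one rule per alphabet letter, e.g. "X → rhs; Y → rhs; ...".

  step 3 ⇒ step 4: BCABCABCABCAB ⇒ AB·B·C·AB·B·C·AB·B·C·AB·B·C·AB
    A ↦ C
    B ↦ AB
    C ↦ B

A->C, B->AB, C->B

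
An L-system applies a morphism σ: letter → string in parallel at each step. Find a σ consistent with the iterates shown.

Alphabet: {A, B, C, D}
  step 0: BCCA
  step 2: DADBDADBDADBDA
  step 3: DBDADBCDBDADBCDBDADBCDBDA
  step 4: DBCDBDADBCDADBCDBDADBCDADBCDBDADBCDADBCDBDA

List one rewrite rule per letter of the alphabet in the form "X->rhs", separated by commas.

A->DA, B->C, C->DA, D->DB

  step 3 ⇒ step 4: DBDADBCDBDADBCDBDADBCDBDA ⇒ DB·C·DB·DA·DB·C·DA·DB·C·DB·DA·DB·C·DA·DB·C·DB·DA·DB·C·DA·DB·C·DB·DA
    A ↦ DA
    B ↦ C
    C ↦ DA
    D ↦ DB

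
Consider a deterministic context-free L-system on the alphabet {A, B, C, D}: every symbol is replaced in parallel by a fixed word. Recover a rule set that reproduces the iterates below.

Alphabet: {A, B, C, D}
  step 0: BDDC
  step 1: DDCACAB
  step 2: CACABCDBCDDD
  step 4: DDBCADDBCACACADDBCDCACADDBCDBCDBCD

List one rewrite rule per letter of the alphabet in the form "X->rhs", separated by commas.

  step 1 ⇒ step 2: DDCACAB ⇒ CA·CA·B·CD·B·CD·DD
    A ↦ CD
    B ↦ DD
    C ↦ B
    D ↦ CA

A->CD, B->DD, C->B, D->CA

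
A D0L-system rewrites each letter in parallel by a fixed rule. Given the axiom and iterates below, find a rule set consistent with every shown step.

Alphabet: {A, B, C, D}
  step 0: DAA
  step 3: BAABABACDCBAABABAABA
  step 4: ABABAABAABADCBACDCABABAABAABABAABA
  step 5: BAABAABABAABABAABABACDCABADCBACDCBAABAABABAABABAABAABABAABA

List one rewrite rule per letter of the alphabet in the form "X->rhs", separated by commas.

  step 4 ⇒ step 5: ABABAABAABADCBACDCABABAABAABABAABA ⇒ BA·A·BA·A·BA·BA·A·BA·BA·A·BA·BAC·DC·A·BA·DC·BAC·DC·BA·A·BA·A·BA·BA·A·BA·BA·A·BA·A·BA·BA·A·BA
    A ↦ BA
    B ↦ A
    C ↦ DC
    D ↦ BAC

A->BA, B->A, C->DC, D->BAC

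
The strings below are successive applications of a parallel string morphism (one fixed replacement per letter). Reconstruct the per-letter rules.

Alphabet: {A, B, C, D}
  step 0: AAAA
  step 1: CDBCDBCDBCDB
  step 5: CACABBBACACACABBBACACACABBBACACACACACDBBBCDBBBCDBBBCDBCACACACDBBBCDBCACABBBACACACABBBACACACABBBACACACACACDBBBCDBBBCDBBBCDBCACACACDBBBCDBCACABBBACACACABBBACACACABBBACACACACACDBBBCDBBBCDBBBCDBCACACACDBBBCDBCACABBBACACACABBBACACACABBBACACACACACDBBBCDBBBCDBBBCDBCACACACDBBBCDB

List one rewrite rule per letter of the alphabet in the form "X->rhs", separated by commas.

  step 0 ⇒ step 1: AAAA ⇒ CDB·CDB·CDB·CDB
    A ↦ CDB
    B ↦ CA  (constrained at step 1)
    C ↦ BB  (constrained at step 1)
    D ↦ BA  (constrained at step 1)

A->CDB, B->CA, C->BB, D->BA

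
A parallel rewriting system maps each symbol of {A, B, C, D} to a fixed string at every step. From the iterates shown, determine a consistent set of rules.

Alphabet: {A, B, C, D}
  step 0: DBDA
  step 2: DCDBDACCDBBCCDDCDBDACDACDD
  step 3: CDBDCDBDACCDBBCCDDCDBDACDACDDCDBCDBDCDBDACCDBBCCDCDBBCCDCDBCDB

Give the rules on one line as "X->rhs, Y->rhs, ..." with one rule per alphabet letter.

A->BCC, B->DAC, C->D, D->CDB

  step 2 ⇒ step 3: DCDBDACCDBBCCDDCDBDACDACDD ⇒ CDB·D·CDB·DAC·CDB·BCC·D·D·CDB·DAC·DAC·D·D·CDB·CDB·D·CDB·DAC·CDB·BCC·D·CDB·BCC·D·CDB·CDB
    A ↦ BCC
    B ↦ DAC
    C ↦ D
    D ↦ CDB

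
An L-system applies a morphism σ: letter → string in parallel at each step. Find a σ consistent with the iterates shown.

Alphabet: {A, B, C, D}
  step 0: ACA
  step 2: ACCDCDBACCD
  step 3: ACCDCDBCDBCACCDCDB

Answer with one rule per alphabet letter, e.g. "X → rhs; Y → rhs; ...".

  step 2 ⇒ step 3: ACCDCDBACCD ⇒ AC·CD·CD·B·CD·B·C·AC·CD·CD·B
    A ↦ AC
    B ↦ C
    C ↦ CD
    D ↦ B

A->AC, B->C, C->CD, D->B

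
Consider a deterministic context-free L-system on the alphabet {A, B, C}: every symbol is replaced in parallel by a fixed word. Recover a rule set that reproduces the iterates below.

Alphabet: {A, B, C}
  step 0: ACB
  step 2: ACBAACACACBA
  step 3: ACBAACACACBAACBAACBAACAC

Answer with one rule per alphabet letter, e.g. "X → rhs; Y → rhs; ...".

A->AC, B->AC, C->BA

  step 2 ⇒ step 3: ACBAACACACBA ⇒ AC·BA·AC·AC·AC·BA·AC·BA·AC·BA·AC·AC
    A ↦ AC
    B ↦ AC
    C ↦ BA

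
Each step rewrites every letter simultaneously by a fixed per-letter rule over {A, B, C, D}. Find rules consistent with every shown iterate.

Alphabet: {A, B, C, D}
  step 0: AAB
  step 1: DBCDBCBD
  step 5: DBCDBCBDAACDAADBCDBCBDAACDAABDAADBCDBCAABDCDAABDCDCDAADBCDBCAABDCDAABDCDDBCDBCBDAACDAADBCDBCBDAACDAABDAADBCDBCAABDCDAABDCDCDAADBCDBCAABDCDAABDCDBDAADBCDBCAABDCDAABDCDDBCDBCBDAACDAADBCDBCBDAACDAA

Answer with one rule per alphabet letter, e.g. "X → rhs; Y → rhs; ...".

A->DBC, B->BD, C->CD, D->AA

  step 0 ⇒ step 1: AAB ⇒ DBC·DBC·BD
    A ↦ DBC
    B ↦ BD
    C ↦ CD  (constrained at step 1)
    D ↦ AA  (constrained at step 1)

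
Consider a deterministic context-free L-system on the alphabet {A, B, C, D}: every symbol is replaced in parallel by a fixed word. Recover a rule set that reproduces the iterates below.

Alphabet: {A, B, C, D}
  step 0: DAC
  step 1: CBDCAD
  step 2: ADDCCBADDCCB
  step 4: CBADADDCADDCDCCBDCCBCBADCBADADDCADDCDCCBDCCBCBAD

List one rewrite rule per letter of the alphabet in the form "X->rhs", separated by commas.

  step 1 ⇒ step 2: CBDCAD ⇒ AD·DC·CB·AD·DC·CB
    A ↦ DC
    B ↦ DC
    C ↦ AD
    D ↦ CB

A->DC, B->DC, C->AD, D->CB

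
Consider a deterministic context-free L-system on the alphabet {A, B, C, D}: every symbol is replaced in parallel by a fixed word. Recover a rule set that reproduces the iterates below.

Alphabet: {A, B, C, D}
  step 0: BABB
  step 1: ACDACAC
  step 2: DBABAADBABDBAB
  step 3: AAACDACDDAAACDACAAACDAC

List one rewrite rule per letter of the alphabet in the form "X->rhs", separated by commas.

A->D, B->AC, C->BAB, D->AA

  step 2 ⇒ step 3: DBABAADBABDBAB ⇒ AA·AC·D·AC·D·D·AA·AC·D·AC·AA·AC·D·AC
    A ↦ D
    B ↦ AC
    D ↦ AA
  step 1 ⇒ step 2: ACDACAC ⇒ D·BAB·AA·D·BAB·D·BAB
    C ↦ BAB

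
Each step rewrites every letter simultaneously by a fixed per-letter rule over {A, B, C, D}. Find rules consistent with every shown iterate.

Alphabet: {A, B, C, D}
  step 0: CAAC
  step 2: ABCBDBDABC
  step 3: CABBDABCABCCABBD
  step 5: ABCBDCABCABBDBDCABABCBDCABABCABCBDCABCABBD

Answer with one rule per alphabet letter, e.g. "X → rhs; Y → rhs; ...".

A->C, B->AB, C->BD, D->C

  step 2 ⇒ step 3: ABCBDBDABC ⇒ C·AB·BD·AB·C·AB·C·C·AB·BD
    A ↦ C
    B ↦ AB
    C ↦ BD
    D ↦ C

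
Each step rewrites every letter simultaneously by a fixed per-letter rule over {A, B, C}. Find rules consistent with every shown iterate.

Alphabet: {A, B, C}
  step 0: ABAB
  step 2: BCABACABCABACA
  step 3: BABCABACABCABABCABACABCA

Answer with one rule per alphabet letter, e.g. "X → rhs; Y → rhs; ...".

  step 2 ⇒ step 3: BCABACABCABACA ⇒ BA·B·CA·BA·CA·B·CA·BA·B·CA·BA·CA·B·CA
    A ↦ CA
    B ↦ BA
    C ↦ B

A->CA, B->BA, C->B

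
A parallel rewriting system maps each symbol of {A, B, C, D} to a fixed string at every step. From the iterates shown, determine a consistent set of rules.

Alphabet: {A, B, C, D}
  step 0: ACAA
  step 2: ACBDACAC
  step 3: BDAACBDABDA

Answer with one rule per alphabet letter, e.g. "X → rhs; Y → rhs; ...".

  step 2 ⇒ step 3: ACBDACAC ⇒ BD·A·A·C·BD·A·BD·A
    A ↦ BD
    B ↦ A
    C ↦ A
    D ↦ C

A->BD, B->A, C->A, D->C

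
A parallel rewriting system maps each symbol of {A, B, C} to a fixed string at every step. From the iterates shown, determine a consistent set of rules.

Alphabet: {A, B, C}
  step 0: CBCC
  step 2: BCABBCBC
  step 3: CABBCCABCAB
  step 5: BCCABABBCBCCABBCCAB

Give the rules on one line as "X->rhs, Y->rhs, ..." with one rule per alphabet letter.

  step 2 ⇒ step 3: BCABBCBC ⇒ C·AB·B·C·C·AB·C·AB
    A ↦ B
    B ↦ C
    C ↦ AB

A->B, B->C, C->AB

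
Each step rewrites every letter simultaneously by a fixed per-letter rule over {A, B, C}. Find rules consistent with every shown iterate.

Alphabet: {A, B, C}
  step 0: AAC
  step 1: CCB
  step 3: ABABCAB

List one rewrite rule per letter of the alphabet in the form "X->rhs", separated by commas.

A->C, B->AB, C->B

  step 0 ⇒ step 1: AAC ⇒ C·C·B
    A ↦ C
    C ↦ B
    B ↦ AB  (constrained at step 1)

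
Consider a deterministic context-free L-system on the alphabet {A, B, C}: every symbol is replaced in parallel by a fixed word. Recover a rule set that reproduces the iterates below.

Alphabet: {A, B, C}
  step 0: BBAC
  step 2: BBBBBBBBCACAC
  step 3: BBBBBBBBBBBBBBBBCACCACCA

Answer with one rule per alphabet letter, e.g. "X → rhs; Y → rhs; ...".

A->C, B->BB, C->CA

  step 2 ⇒ step 3: BBBBBBBBCACAC ⇒ BB·BB·BB·BB·BB·BB·BB·BB·CA·C·CA·C·CA
    A ↦ C
    B ↦ BB
    C ↦ CA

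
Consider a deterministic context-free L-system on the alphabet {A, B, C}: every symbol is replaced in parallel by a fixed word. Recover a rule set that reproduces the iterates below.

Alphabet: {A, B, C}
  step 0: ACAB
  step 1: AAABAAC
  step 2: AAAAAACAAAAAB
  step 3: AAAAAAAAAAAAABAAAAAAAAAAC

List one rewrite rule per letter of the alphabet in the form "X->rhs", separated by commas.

  step 2 ⇒ step 3: AAAAAACAAAAAB ⇒ AA·AA·AA·AA·AA·AA·AB·AA·AA·AA·AA·AA·C
    A ↦ AA
    B ↦ C
    C ↦ AB

A->AA, B->C, C->AB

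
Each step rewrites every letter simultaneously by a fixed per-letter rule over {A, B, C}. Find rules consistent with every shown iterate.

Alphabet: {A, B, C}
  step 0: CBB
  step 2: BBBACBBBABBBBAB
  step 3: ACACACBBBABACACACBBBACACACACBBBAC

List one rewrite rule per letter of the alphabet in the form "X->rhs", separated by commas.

A->BBB, B->AC, C->AB

  step 2 ⇒ step 3: BBBACBBBABBBBAB ⇒ AC·AC·AC·BBB·AB·AC·AC·AC·BBB·AC·AC·AC·AC·BBB·AC
    A ↦ BBB
    B ↦ AC
    C ↦ AB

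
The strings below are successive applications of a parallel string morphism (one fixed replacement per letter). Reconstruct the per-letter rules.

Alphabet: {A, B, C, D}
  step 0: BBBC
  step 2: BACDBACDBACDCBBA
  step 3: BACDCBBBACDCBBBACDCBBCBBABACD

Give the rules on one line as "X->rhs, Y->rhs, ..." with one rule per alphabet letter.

  step 2 ⇒ step 3: BACDBACDBACDCBBA ⇒ BA·CD·CB·B·BA·CD·CB·B·BA·CD·CB·B·CB·BA·BA·CD
    A ↦ CD
    B ↦ BA
    C ↦ CB
    D ↦ B

A->CD, B->BA, C->CB, D->B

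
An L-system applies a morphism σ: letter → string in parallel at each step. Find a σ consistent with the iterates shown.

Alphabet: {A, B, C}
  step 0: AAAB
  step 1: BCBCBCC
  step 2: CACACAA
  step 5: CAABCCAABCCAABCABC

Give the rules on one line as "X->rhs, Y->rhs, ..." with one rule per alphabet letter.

  step 1 ⇒ step 2: BCBCBCC ⇒ C·A·C·A·C·A·A
    B ↦ C
    C ↦ A
  step 0 ⇒ step 1: AAAB ⇒ BC·BC·BC·C
    A ↦ BC

A->BC, B->C, C->A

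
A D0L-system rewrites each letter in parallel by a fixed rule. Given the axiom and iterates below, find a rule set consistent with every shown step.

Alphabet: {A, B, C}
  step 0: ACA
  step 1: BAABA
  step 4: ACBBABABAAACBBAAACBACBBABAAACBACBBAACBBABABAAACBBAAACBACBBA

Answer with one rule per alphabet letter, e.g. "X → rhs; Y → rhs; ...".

A->BA, B->ACB, C->A

  step 0 ⇒ step 1: ACA ⇒ BA·A·BA
    A ↦ BA
    C ↦ A
    B ↦ ACB  (constrained at step 1)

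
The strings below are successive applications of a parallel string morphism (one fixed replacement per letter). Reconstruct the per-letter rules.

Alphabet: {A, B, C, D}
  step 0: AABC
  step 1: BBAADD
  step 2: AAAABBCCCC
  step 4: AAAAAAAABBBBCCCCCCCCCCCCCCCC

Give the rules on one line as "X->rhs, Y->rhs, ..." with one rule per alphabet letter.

A->B, B->AA, C->DD, D->CC

  step 1 ⇒ step 2: BBAADD ⇒ AA·AA·B·B·CC·CC
    A ↦ B
    B ↦ AA
    D ↦ CC
  step 0 ⇒ step 1: AABC ⇒ B·B·AA·DD
    C ↦ DD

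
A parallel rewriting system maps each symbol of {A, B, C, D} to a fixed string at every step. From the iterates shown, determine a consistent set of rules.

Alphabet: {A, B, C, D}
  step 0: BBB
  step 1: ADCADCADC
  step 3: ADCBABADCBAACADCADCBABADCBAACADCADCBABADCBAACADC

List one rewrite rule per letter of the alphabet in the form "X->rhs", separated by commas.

  step 0 ⇒ step 1: BBB ⇒ ADC·ADC·ADC
    B ↦ ADC
    A ↦ BA  (constrained at step 1)
    C ↦ DC  (constrained at step 1)
    D ↦ ACA  (constrained at step 1)

A->BA, B->ADC, C->DC, D->ACA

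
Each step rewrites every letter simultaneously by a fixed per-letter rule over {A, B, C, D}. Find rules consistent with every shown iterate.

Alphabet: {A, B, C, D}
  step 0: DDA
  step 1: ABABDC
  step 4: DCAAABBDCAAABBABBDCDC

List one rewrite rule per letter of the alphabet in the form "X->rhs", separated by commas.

  step 0 ⇒ step 1: DDA ⇒ AB·AB·DC
    A ↦ DC
    D ↦ AB
    B ↦ A  (constrained at step 1)
    C ↦ B  (constrained at step 1)

A->DC, B->A, C->B, D->AB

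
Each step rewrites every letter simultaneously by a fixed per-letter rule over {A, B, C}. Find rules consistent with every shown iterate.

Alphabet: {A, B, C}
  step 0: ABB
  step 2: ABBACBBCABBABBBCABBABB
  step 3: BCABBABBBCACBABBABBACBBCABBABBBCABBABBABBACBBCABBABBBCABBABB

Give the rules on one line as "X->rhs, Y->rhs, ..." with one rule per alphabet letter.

A->BC, B->ABB, C->ACB

  step 2 ⇒ step 3: ABBACBBCABBABBBCABBABB ⇒ BC·ABB·ABB·BC·ACB·ABB·ABB·ACB·BC·ABB·ABB·BC·ABB·ABB·ABB·ACB·BC·ABB·ABB·BC·ABB·ABB
    A ↦ BC
    B ↦ ABB
    C ↦ ACB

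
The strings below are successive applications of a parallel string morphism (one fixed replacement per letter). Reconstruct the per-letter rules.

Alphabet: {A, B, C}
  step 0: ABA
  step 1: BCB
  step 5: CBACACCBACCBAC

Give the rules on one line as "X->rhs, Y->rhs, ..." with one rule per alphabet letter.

A->B, B->C, C->AC

  step 0 ⇒ step 1: ABA ⇒ B·C·B
    A ↦ B
    B ↦ C
    C ↦ AC  (constrained at step 1)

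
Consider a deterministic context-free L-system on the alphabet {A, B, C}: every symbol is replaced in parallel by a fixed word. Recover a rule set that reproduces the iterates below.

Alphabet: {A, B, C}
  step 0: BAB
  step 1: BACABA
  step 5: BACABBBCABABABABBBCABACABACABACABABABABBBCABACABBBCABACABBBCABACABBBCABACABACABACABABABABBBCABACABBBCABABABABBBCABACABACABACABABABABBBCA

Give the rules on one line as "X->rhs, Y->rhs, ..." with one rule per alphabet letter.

A->CA, B->BA, C->BBB

  step 0 ⇒ step 1: BAB ⇒ BA·CA·BA
    A ↦ CA
    B ↦ BA
    C ↦ BBB  (constrained at step 1)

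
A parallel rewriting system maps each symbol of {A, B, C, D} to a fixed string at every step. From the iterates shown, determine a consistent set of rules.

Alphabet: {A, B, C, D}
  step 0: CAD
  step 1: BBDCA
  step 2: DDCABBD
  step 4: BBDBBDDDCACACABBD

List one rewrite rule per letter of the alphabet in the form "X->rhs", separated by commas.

A->BD, B->D, C->B, D->CA

  step 1 ⇒ step 2: BBDCA ⇒ D·D·CA·B·BD
    A ↦ BD
    B ↦ D
    C ↦ B
    D ↦ CA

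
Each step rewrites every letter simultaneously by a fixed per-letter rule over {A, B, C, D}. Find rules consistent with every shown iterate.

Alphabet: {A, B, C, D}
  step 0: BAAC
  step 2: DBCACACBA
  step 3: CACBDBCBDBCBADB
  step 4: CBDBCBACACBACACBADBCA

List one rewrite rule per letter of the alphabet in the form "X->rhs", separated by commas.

A->DB, B->A, C->CB, D->C

  step 3 ⇒ step 4: CACBDBCBDBCBADB ⇒ CB·DB·CB·A·C·A·CB·A·C·A·CB·A·DB·C·A
    A ↦ DB
    B ↦ A
    C ↦ CB
    D ↦ C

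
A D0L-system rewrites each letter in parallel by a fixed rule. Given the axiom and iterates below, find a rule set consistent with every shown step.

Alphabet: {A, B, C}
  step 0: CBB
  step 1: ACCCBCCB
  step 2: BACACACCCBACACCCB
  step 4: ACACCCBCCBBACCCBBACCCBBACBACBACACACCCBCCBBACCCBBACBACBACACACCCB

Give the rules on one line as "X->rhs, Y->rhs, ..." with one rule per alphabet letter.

A->B, B->CCB, C->AC

  step 1 ⇒ step 2: ACCCBCCB ⇒ B·AC·AC·AC·CCB·AC·AC·CCB
    A ↦ B
    B ↦ CCB
    C ↦ AC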